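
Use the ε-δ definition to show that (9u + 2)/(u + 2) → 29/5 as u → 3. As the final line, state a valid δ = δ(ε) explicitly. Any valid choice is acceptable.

δ = min(5/2, (25/32)ε)

Let ε > 0. We want δ > 0 with 0 < |u − 3| < δ ⇒ |(9u + 2)/(u + 2) − (29/5)| < ε.
Combining over a common denominator, (9u + 2)/(u + 2) − (29/5) = [(9u + 2)·5 − 29·(u + 2)] / [5·(u + 2)] = 16(u − 3) / (5(u + 2)).
So |(9u + 2)/(u + 2) − (29/5)| = 16|u − 3| / (5·|u + 2|).
Restrict δ ≤ 5/2. Then |u − 3| < 5/2 gives |u + 2| = |(u − 3) + 5| ≥ 5 − 5/2 = 5/2.
Hence |(9u + 2)/(u + 2) − (29/5)| < 16|u − 3|/(5·(5/2)) = (32/25)|u − 3|, which is < ε once |u − 3| < (25/32)ε.
Take δ = min(5/2, (25/32)ε). Then 0 < |u − 3| < δ forces both bounds, so |(9u + 2)/(u + 2) − (29/5)| < ε.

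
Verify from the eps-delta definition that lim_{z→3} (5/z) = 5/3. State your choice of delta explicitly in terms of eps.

delta = min(3/2, (9/10)eps)

Let eps > 0. We seek delta > 0 such that 0 < |z − 3| < delta implies |5/z − (5/3)| < eps.
|5/z − (5/3)| = 5·|3 − z|/(3·|z|) = 5|z − 3|/(3|z|).
Restrict delta ≤ 3/2. Then |z − 3| < 3/2 gives |z| > 3/2, so 3|z| > 9/2.
Then |5/z − (5/3)| < 5|z − 3|/(9/2), which is < eps when |z − 3| < (9/10)eps.
Take delta = min(3/2, (9/10)eps). Then 0 < |z − 3| < delta gives both |z − 3| < 3/2 and |z − 3| < (9/10)eps, so |5/z − (5/3)| < eps.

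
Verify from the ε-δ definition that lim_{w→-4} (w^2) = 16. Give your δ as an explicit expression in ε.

δ = min(1, ε/9)

Let ε > 0. We seek δ > 0 with 0 < |w + 4| < δ ⇒ |w^2 − 16| < ε.
Factor: w^2 − 16 = (w + 4)(w - 4), so |w^2 − 16| = |w + 4|·|w - 4|.
Restrict δ ≤ 1. Then |w + 4| < 1 gives |w| < 5, so by the triangle inequality |w - 4| ≤ 5 + 4 = 9.
Hence |w^2 − 16| ≤ 9|w + 4|, which is < ε once |w + 4| < ε/9.
Take δ = min(1, ε/9). If 0 < |w + 4| < δ then both bounds hold and |w^2 − 16| ≤ 9|w + 4| < 9·(ε/9) = ε.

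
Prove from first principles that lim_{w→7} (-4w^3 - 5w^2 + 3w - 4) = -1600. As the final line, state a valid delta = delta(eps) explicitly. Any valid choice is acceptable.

Suppose eps > 0. We want delta > 0 such that 0 < |w − 7| < delta implies |(-4w^3 - 5w^2 + 3w - 4) + 1600| < eps.
(-4w^3 - 5w^2 + 3w - 4) + 1600 = -4w^3 - 5w^2 + 3w + 1596 = (w − 7)(-4w^2 - 33w - 228).
So |(-4w^3 - 5w^2 + 3w - 4) + 1600| = |w − 7|·|-4w^2 - 33w - 228|.
Require delta ≤ 1. Then |w − 7| < 1 gives |w| < 8, and by the triangle inequality |-4w^2 - 33w - 228| ≤ 4·8^2 + 33·8 + 228 = 748.
Hence |(-4w^3 - 5w^2 + 3w - 4) + 1600| ≤ 748|w − 7| < eps provided |w − 7| < eps/748.
Choosing delta = min(1, eps/748) ensures both conditions, hence |(-4w^3 - 5w^2 + 3w - 4) + 1600| < eps.

delta = min(1, eps/748)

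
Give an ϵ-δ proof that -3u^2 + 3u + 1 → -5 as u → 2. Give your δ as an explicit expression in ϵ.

Suppose ϵ > 0. We want δ > 0 such that 0 < |u − 2| < δ implies |(-3u^2 + 3u + 1) + 5| < ϵ.
(-3u^2 + 3u + 1) + 5 = -3u^2 + 3u + 6 = (u − 2)(-3u - 3).
So |(-3u^2 + 3u + 1) + 5| = |u − 2|·|-3u - 3|.
Assume first that |u − 2| < 2, so |u| < 4. Then |-3u - 3| ≤ 3·4 + 3 = 15.
Hence |(-3u^2 + 3u + 1) + 5| ≤ 15|u − 2| < ϵ provided |u − 2| < ϵ/15.
Choosing δ = min(2, ϵ/15) ensures both conditions, hence |(-3u^2 + 3u + 1) + 5| < ϵ.

δ = min(2, ϵ/15)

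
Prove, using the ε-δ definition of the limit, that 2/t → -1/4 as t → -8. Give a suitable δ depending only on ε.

Let ε > 0. We seek δ > 0 such that 0 < |t + 8| < δ implies |2/t + 1/4| < ε.
|2/t + 1/4| = 2·|-8 − t|/(8·|t|) = 2|t + 8|/(8|t|).
Restrict δ ≤ 4. Then |t + 8| < 4 gives |t| > 4, so 8|t| > 32.
Then |2/t + 1/4| < 2|t + 8|/32, which is < ε when |t + 8| < 16ε.
Take δ = min(4, 16ε). Then 0 < |t + 8| < δ gives both |t + 8| < 4 and |t + 8| < 16ε, so |2/t + 1/4| < ε.

δ = min(4, 16ε)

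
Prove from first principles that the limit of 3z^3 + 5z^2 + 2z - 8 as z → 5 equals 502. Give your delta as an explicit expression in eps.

Let eps > 0. We want delta > 0 such that 0 < |z − 5| < delta implies |(3z^3 + 5z^2 + 2z - 8) − 502| < eps.
(3z^3 + 5z^2 + 2z - 8) − 502 = 3z^3 + 5z^2 + 2z - 510 = (z − 5)(3z^2 + 20z + 102).
So |(3z^3 + 5z^2 + 2z - 8) − 502| = |z − 5|·|3z^2 + 20z + 102|.
Require delta ≤ 1. Then |z − 5| < 1 gives |z| < 6, and by the triangle inequality |3z^2 + 20z + 102| ≤ 3·6^2 + 20·6 + 102 = 330.
Hence |(3z^3 + 5z^2 + 2z - 8) − 502| ≤ 330|z − 5| < eps provided |z − 5| < eps/330.
Take delta = min(1, eps/330). Then 0 < |z − 5| < delta gives both |z − 5| < 1 and |z − 5| < eps/330, so |(3z^3 + 5z^2 + 2z - 8) − 502| < eps.

delta = min(1, eps/330)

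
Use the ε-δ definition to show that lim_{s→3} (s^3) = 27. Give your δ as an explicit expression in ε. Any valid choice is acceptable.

δ = min(2, ε/49)

Fix ε > 0. We seek δ > 0 with 0 < |s − 3| < δ ⇒ |s^3 − 27| < ε.
Factor: s^3 − 27 = (s − 3)(s^2 + 3s + 9), so |s^3 − 27| = |s − 3|·|s^2 + 3s + 9|.
Impose δ ≤ 2 so that |s| < 5; then |s^2 + 3s + 9| ≤ 49.
Hence |s^3 − 27| ≤ 49|s − 3|, which is < ε once |s − 3| < ε/49.
Take δ = min(2, ε/49). If 0 < |s − 3| < δ then both bounds hold and |s^3 − 27| ≤ 49|s − 3| < 49·(ε/49) = ε.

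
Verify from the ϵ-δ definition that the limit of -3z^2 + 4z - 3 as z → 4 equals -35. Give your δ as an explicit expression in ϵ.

Let ϵ > 0. We want δ > 0 such that 0 < |z − 4| < δ implies |(-3z^2 + 4z - 3) + 35| < ϵ.
(-3z^2 + 4z - 3) + 35 = -3z^2 + 4z + 32 = (z − 4)(-3z - 8).
So |(-3z^2 + 4z - 3) + 35| = |z − 4|·|-3z - 8|.
Assume first that |z − 4| < 1, so |z| < 5. Then |-3z - 8| ≤ 3·5 + 8 = 23.
Hence |(-3z^2 + 4z - 3) + 35| ≤ 23|z − 4| < ϵ provided |z − 4| < ϵ/23.
Choosing δ = min(1, ϵ/23) ensures both conditions, hence |(-3z^2 + 4z - 3) + 35| < ϵ.

δ = min(1, ϵ/23)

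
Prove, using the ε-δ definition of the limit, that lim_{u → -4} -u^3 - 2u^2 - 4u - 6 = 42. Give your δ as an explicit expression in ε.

Let ε > 0 be given. We want δ > 0 such that 0 < |u + 4| < δ implies |(-u^3 - 2u^2 - 4u - 6) − 42| < ε.
(-u^3 - 2u^2 - 4u - 6) − 42 = -u^3 - 2u^2 - 4u - 48 = (u + 4)(-u^2 + 2u - 12).
So |(-u^3 - 2u^2 - 4u - 6) − 42| = |u + 4|·|-u^2 + 2u - 12|.
Assume first that |u + 4| < 2, so |u| < 6. Then |-u^2 + 2u - 12| ≤ 6^2 + 2·6 + 12 = 60.
Hence |(-u^3 - 2u^2 - 4u - 6) − 42| ≤ 60|u + 4| < ε provided |u + 4| < ε/60.
Take δ = min(2, ε/60). Then 0 < |u + 4| < δ gives both |u + 4| < 2 and |u + 4| < ε/60, so |(-u^3 - 2u^2 - 4u - 6) − 42| < ε.

δ = min(2, ε/60)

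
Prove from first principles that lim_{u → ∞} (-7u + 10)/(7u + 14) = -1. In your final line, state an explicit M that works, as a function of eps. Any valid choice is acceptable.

Suppose eps > 0. We seek M > 0 such that u > M implies |(-7u + 10)/(7u + 14) + 1| < eps.
(-7u + 10)/(7u + 14) + 1 = (7(-7u + 10) − (-7)(7u + 14)) / (7(7u + 14)) = 168/(7(7u + 14)).
For u > 0 we have 7u + 14 > 7u, so |(-7u + 10)/(7u + 14) + 1| = 168/(7(7u + 14)) < 168/(7·7u) = (24/7)/u.
Thus |(-7u + 10)/(7u + 14) + 1| < eps whenever u > (24/7)/eps.
Take M = (24/7)/eps. If u > M then |(-7u + 10)/(7u + 14) + 1| < (24/7)/u < eps.

M = (24/7)/eps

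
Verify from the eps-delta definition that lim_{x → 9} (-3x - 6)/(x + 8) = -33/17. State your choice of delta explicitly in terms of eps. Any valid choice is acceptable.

delta = min(17/2, (289/36)eps)

Let eps > 0 be given. We want delta > 0 with 0 < |x − 9| < delta ⇒ |(-3x - 6)/(x + 8) + 33/17| < eps.
Combining over a common denominator, (-3x - 6)/(x + 8) + 33/17 = [(-3x - 6)·17 − (-33)·(x + 8)] / [17·(x + 8)] = -18(x − 9) / (17(x + 8)).
So |(-3x - 6)/(x + 8) + 33/17| = 18|x − 9| / (17·|x + 8|).
Require delta ≤ 17/2, so |x + 8| ≥ |17| − |x − 9| > 17 − 17/2 = 17/2.
Hence |(-3x - 6)/(x + 8) + 33/17| < 18|x − 9|/(17·(17/2)) = (36/289)|x − 9|, which is < eps once |x − 9| < (289/36)eps.
Take delta = min(17/2, (289/36)eps). Then 0 < |x − 9| < delta forces both bounds, so |(-3x - 6)/(x + 8) + 33/17| < eps.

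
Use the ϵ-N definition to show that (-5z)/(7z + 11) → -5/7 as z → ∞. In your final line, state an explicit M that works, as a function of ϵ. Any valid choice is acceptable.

M = (55/49)/ϵ

Let ϵ > 0 be given. We seek M > 0 such that z > M implies |(-5z)/(7z + 11) + 5/7| < ϵ.
(-5z)/(7z + 11) + 5/7 = (7(-5z) − (-5)(7z + 11)) / (7(7z + 11)) = 55/(7(7z + 11)).
For z > 0 we have 7z + 11 > 7z, so |(-5z)/(7z + 11) + 5/7| = 55/(7(7z + 11)) < 55/(7·7z) = (55/49)/z.
Thus |(-5z)/(7z + 11) + 5/7| < ϵ whenever z > (55/49)/ϵ.
Take M = (55/49)/ϵ. If z > M then |(-5z)/(7z + 11) + 5/7| < (55/49)/z < ϵ.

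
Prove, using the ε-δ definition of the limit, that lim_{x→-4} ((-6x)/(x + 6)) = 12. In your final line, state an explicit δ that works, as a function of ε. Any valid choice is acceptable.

δ = min(1, (1/18)ε)

Suppose ε > 0. We want δ > 0 with 0 < |x + 4| < δ ⇒ |(-6x)/(x + 6) − 12| < ε.
Combining over a common denominator, (-6x)/(x + 6) − 12 = [(-6x)·2 − 24·(x + 6)] / [2·(x + 6)] = -36(x + 4) / (2(x + 6)).
So |(-6x)/(x + 6) − 12| = 36|x + 4| / (2·|x + 6|).
Require δ ≤ 1, so |x + 6| ≥ |2| − |x + 4| > 2 − 1 = 1.
Hence |(-6x)/(x + 6) − 12| < 36|x + 4|/(2·1) = 18|x + 4|, which is < ε once |x + 4| < (1/18)ε.
Take δ = min(1, (1/18)ε). Then 0 < |x + 4| < δ forces both bounds, so |(-6x)/(x + 6) − 12| < ε.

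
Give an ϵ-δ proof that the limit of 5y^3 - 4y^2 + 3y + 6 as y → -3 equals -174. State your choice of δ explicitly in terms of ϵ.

Let ϵ > 0 be given. We want δ > 0 such that 0 < |y + 3| < δ implies |(5y^3 - 4y^2 + 3y + 6) + 174| < ϵ.
(5y^3 - 4y^2 + 3y + 6) + 174 = 5y^3 - 4y^2 + 3y + 180 = (y + 3)(5y^2 - 19y + 60).
So |(5y^3 - 4y^2 + 3y + 6) + 174| = |y + 3|·|5y^2 - 19y + 60|.
Assume first that |y + 3| < 1, so |y| < 4. Then |5y^2 - 19y + 60| ≤ 5·4^2 + 19·4 + 60 = 216.
Hence |(5y^3 - 4y^2 + 3y + 6) + 174| ≤ 216|y + 3| < ϵ provided |y + 3| < ϵ/216.
Choosing δ = min(1, ϵ/216) ensures both conditions, hence |(5y^3 - 4y^2 + 3y + 6) + 174| < ϵ.

δ = min(1, ϵ/216)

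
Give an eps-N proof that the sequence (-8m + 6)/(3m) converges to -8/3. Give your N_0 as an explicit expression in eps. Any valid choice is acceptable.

Let eps > 0. For m ≥ 1, |(-8m + 6)/(3m) + 8/3| = |18|/(3(3m)) = 18/(3(3m)).
Since 3m ≥ 3m for m ≥ 1, this is ≤ 18/(3·3m) = 2/m.
So |(-8m + 6)/(3m) + 8/3| < eps whenever m > 2/eps.
Take N_0 = 2/eps. If m > N_0 then |(-8m + 6)/(3m) + 8/3| ≤ 2/m < eps.

N_0 = 2/eps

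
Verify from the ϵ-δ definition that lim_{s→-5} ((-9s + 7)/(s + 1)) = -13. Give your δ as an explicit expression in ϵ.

Suppose ϵ > 0. We want δ > 0 with 0 < |s + 5| < δ ⇒ |(-9s + 7)/(s + 1) + 13| < ϵ.
Combining over a common denominator, (-9s + 7)/(s + 1) + 13 = [(-9s + 7)·(-4) − 52·(s + 1)] / [(-4)·(s + 1)] = -16(s + 5) / ((-4)(s + 1)).
So |(-9s + 7)/(s + 1) + 13| = 16|s + 5| / (4·|s + 1|).
Restrict δ ≤ 2. Then |s + 5| < 2 gives |s + 1| = |(s + 5) + (-4)| ≥ 4 − 2 = 2.
Hence |(-9s + 7)/(s + 1) + 13| < 16|s + 5|/(4·2) = 2|s + 5|, which is < ϵ once |s + 5| < (1/2)ϵ.
Take δ = min(2, (1/2)ϵ). Then 0 < |s + 5| < δ forces both bounds, so |(-9s + 7)/(s + 1) + 13| < ϵ.

δ = min(2, (1/2)ϵ)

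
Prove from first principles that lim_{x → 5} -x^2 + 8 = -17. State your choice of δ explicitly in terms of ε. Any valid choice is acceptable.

Let ε > 0. We want δ > 0 such that 0 < |x − 5| < δ implies |(-x^2 + 8) + 17| < ε.
(-x^2 + 8) + 17 = -x^2 + 25 = (x − 5)(-x - 5).
So |(-x^2 + 8) + 17| = |x − 5|·|-x - 5|.
Require δ ≤ 1. Then |x − 5| < 1 gives |x| < 6, and by the triangle inequality |-x - 5| ≤ 6 + 5 = 11.
Hence |(-x^2 + 8) + 17| ≤ 11|x − 5| < ε provided |x − 5| < ε/11.
Take δ = min(1, ε/11). Then 0 < |x − 5| < δ gives both |x − 5| < 1 and |x − 5| < ε/11, so |(-x^2 + 8) + 17| < ε.

δ = min(1, ε/11)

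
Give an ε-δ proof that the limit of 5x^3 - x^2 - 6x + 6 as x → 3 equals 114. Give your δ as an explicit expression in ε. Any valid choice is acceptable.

Let ε > 0. We want δ > 0 such that 0 < |x − 3| < δ implies |(5x^3 - x^2 - 6x + 6) − 114| < ε.
(5x^3 - x^2 - 6x + 6) − 114 = 5x^3 - x^2 - 6x - 108 = (x − 3)(5x^2 + 14x + 36).
So |(5x^3 - x^2 - 6x + 6) − 114| = |x − 3|·|5x^2 + 14x + 36|.
Assume first that |x − 3| < 1, so |x| < 4. Then |5x^2 + 14x + 36| ≤ 5·4^2 + 14·4 + 36 = 172.
Hence |(5x^3 - x^2 - 6x + 6) − 114| ≤ 172|x − 3| < ε provided |x − 3| < ε/172.
Take δ = min(1, ε/172). Then 0 < |x − 3| < δ gives both |x − 3| < 1 and |x − 3| < ε/172, so |(5x^3 - x^2 - 6x + 6) − 114| < ε.

δ = min(1, ε/172)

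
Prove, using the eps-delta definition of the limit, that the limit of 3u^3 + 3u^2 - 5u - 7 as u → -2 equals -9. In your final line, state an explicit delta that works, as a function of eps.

Fix eps > 0. We want delta > 0 such that 0 < |u + 2| < delta implies |(3u^3 + 3u^2 - 5u - 7) + 9| < eps.
(3u^3 + 3u^2 - 5u - 7) + 9 = 3u^3 + 3u^2 - 5u + 2 = (u + 2)(3u^2 - 3u + 1).
So |(3u^3 + 3u^2 - 5u - 7) + 9| = |u + 2|·|3u^2 - 3u + 1|.
Assume first that |u + 2| < 1, so |u| < 3. Then |3u^2 - 3u + 1| ≤ 3·3^2 + 3·3 + 1 = 37.
Hence |(3u^3 + 3u^2 - 5u - 7) + 9| ≤ 37|u + 2| < eps provided |u + 2| < eps/37.
Choosing delta = min(1, eps/37) ensures both conditions, hence |(3u^3 + 3u^2 - 5u - 7) + 9| < eps.

delta = min(1, eps/37)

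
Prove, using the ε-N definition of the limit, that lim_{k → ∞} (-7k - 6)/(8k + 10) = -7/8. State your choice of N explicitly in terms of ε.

Suppose ε > 0. For k ≥ 1, |(-7k - 6)/(8k + 10) + 7/8| = |22|/(8(8k + 10)) = 22/(8(8k + 10)).
Since 8k + 10 ≥ 8k for k ≥ 1, this is ≤ 22/(8·8k) = (11/32)/k.
So |(-7k - 6)/(8k + 10) + 7/8| < ε whenever k > (11/32)/ε.
Take N = (11/32)/ε. If k > N then |(-7k - 6)/(8k + 10) + 7/8| ≤ (11/32)/k < ε.

N = (11/32)/ε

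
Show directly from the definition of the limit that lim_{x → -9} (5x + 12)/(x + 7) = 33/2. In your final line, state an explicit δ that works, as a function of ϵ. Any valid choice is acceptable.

δ = min(1, (2/23)ϵ)

Let ϵ > 0 be given. We want δ > 0 with 0 < |x + 9| < δ ⇒ |(5x + 12)/(x + 7) − (33/2)| < ϵ.
Combining over a common denominator, (5x + 12)/(x + 7) − (33/2) = [(5x + 12)·(-2) − (-33)·(x + 7)] / [(-2)·(x + 7)] = 23(x + 9) / ((-2)(x + 7)).
So |(5x + 12)/(x + 7) − (33/2)| = 23|x + 9| / (2·|x + 7|).
Restrict δ ≤ 1. Then |x + 9| < 1 gives |x + 7| = |(x + 9) + (-2)| ≥ 2 − 1 = 1.
Hence |(5x + 12)/(x + 7) − (33/2)| < 23|x + 9|/(2·1) = (23/2)|x + 9|, which is < ϵ once |x + 9| < (2/23)ϵ.
Take δ = min(1, (2/23)ϵ). Then 0 < |x + 9| < δ forces both bounds, so |(5x + 12)/(x + 7) − (33/2)| < ϵ.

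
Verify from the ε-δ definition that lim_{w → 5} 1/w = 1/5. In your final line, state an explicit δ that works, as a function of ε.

δ = min(5/2, (25/2)ε)

Fix ε > 0. We seek δ > 0 such that 0 < |w − 5| < δ implies |1/w − (1/5)| < ε.
|1/w − (1/5)| = |5 − w|/(5·|w|) = |w − 5|/(5|w|).
Restrict δ ≤ 5/2. Then |w − 5| < 5/2 gives |w| > 5/2, so 5|w| > 25/2.
Then |1/w − (1/5)| < |w − 5|/(25/2), which is < ε when |w − 5| < (25/2)ε.
Take δ = min(5/2, (25/2)ε). Then 0 < |w − 5| < δ gives both |w − 5| < 5/2 and |w − 5| < (25/2)ε, so |1/w − (1/5)| < ε.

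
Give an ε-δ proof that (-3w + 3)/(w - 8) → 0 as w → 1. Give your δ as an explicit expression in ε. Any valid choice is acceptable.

δ = min(7/2, (7/6)ε)

Let ε > 0 be given. We want δ > 0 with 0 < |w − 1| < δ ⇒ |(-3w + 3)/(w - 8) − 0| < ε.
Combining over a common denominator, (-3w + 3)/(w - 8) − 0 = [(-3w + 3)·(-7) − 0·(w - 8)] / [(-7)·(w - 8)] = 21(w − 1) / ((-7)(w - 8)).
So |(-3w + 3)/(w - 8) − 0| = 21|w − 1| / (7·|w − 8|).
Restrict δ ≤ 7/2. Then |w − 1| < 7/2 gives |w − 8| = |(w − 1) + (-7)| ≥ 7 − 7/2 = 7/2.
Hence |(-3w + 3)/(w - 8) − 0| < 21|w − 1|/(7·(7/2)) = (6/7)|w − 1|, which is < ε once |w − 1| < (7/6)ε.
Take δ = min(7/2, (7/6)ε). Then 0 < |w − 1| < δ forces both bounds, so |(-3w + 3)/(w - 8) − 0| < ε.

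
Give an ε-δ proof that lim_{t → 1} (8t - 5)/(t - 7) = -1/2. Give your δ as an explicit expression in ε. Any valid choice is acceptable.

δ = min(3, (6/17)ε)

Fix ε > 0. We want δ > 0 with 0 < |t − 1| < δ ⇒ |(8t - 5)/(t - 7) + 1/2| < ε.
Combining over a common denominator, (8t - 5)/(t - 7) + 1/2 = [(8t - 5)·(-6) − 3·(t - 7)] / [(-6)·(t - 7)] = -51(t − 1) / ((-6)(t - 7)).
So |(8t - 5)/(t - 7) + 1/2| = 51|t − 1| / (6·|t − 7|).
Require δ ≤ 3, so |t − 7| ≥ |-6| − |t − 1| > 6 − 3 = 3.
Hence |(8t - 5)/(t - 7) + 1/2| < 51|t − 1|/(6·3) = (17/6)|t − 1|, which is < ε once |t − 1| < (6/17)ε.
Take δ = min(3, (6/17)ε). Then 0 < |t − 1| < δ forces both bounds, so |(8t - 5)/(t - 7) + 1/2| < ε.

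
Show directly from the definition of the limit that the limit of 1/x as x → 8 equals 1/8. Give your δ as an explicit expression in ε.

δ = min(4, 32ε)

Let ε > 0. We seek δ > 0 such that 0 < |x − 8| < δ implies |1/x − (1/8)| < ε.
|1/x − (1/8)| = |8 − x|/(8·|x|) = |x − 8|/(8|x|).
Require δ ≤ 4 so that |x| > 8 − 4 = 4, hence 8|x| > 32.
Then |1/x − (1/8)| < |x − 8|/32, which is < ε when |x − 8| < 32ε.
Take δ = min(4, 32ε). Then 0 < |x − 8| < δ gives both |x − 8| < 4 and |x − 8| < 32ε, so |1/x − (1/8)| < ε.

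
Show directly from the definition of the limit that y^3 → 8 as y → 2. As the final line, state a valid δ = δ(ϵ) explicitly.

δ = min(2, ϵ/28)

Fix ϵ > 0. We seek δ > 0 with 0 < |y − 2| < δ ⇒ |y^3 − 8| < ϵ.
Factor: y^3 − 8 = (y − 2)(y^2 + 2y + 4), so |y^3 − 8| = |y − 2|·|y^2 + 2y + 4|.
Restrict δ ≤ 2. Then |y − 2| < 2 gives |y| < 4, so by the triangle inequality |y^2 + 2y + 4| ≤ 4^2 + 2·4 + 4 = 28.
Hence |y^3 − 8| ≤ 28|y − 2|, which is < ϵ once |y − 2| < ϵ/28.
Take δ = min(2, ϵ/28). If 0 < |y − 2| < δ then both bounds hold and |y^3 − 8| ≤ 28|y − 2| < 28·(ϵ/28) = ϵ.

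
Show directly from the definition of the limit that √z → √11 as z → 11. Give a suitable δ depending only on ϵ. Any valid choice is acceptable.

δ = min(11, √11·ϵ)

Fix ϵ > 0. We want δ > 0 such that 0 < |z − 11| < δ implies |√z − √11| < ϵ.
Multiplying by the conjugate, |√z − √11| = |z − 11|/(√z + √11).
Restrict δ ≤ 11 so that |z − 11| < 11 forces z > 0, and then √z + √11 > √11.
Hence |√z − √11| < |z − 11|/√11, which is < ϵ once |z − 11| < √11·ϵ.
Take δ = min(11, √11·ϵ). If 0 < |z − 11| < δ then z > 0 and |√z − √11| < |z − 11|/√11 < ϵ.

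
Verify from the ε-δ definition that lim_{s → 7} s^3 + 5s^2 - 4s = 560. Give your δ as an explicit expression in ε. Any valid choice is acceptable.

δ = min(1, ε/240)

Let ε > 0 be given. We want δ > 0 such that 0 < |s − 7| < δ implies |(s^3 + 5s^2 - 4s) − 560| < ε.
(s^3 + 5s^2 - 4s) − 560 = s^3 + 5s^2 - 4s - 560 = (s − 7)(s^2 + 12s + 80).
So |(s^3 + 5s^2 - 4s) − 560| = |s − 7|·|s^2 + 12s + 80|.
Assume first that |s − 7| < 1, so |s| < 8. Then |s^2 + 12s + 80| ≤ 8^2 + 12·8 + 80 = 240.
Hence |(s^3 + 5s^2 - 4s) − 560| ≤ 240|s − 7| < ε provided |s − 7| < ε/240.
Choosing δ = min(1, ε/240) ensures both conditions, hence |(s^3 + 5s^2 - 4s) − 560| < ε.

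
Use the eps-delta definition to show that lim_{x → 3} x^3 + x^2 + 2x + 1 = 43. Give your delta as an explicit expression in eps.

delta = min(2, eps/59)

Let eps > 0 be given. We want delta > 0 such that 0 < |x − 3| < delta implies |(x^3 + x^2 + 2x + 1) − 43| < eps.
(x^3 + x^2 + 2x + 1) − 43 = x^3 + x^2 + 2x - 42 = (x − 3)(x^2 + 4x + 14).
So |(x^3 + x^2 + 2x + 1) − 43| = |x − 3|·|x^2 + 4x + 14|.
Assume first that |x − 3| < 2, so |x| < 5. Then |x^2 + 4x + 14| ≤ 5^2 + 4·5 + 14 = 59.
Hence |(x^3 + x^2 + 2x + 1) − 43| ≤ 59|x − 3| < eps provided |x − 3| < eps/59.
Take delta = min(2, eps/59). Then 0 < |x − 3| < delta gives both |x − 3| < 2 and |x − 3| < eps/59, so |(x^3 + x^2 + 2x + 1) − 43| < eps.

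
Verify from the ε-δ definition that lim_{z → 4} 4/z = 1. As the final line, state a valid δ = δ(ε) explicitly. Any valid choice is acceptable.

Let ε > 0 be given. We seek δ > 0 such that 0 < |z − 4| < δ implies |4/z − 1| < ε.
|4/z − 1| = 4·|4 − z|/(4·|z|) = 4|z − 4|/(4|z|).
Restrict δ ≤ 2. Then |z − 4| < 2 gives |z| > 2, so 4|z| > 8.
Then |4/z − 1| < 4|z − 4|/8, which is < ε when |z − 4| < 2ε.
Take δ = min(2, 2ε). Then 0 < |z − 4| < δ gives both |z − 4| < 2 and |z − 4| < 2ε, so |4/z − 1| < ε.

δ = min(2, 2ε)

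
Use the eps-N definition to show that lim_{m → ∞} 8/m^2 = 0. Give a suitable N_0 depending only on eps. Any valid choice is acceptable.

N_0 = (8/eps)^{1/2}

Let eps > 0. For m ≥ 1, |8/m^2 − 0| = 8/m^2.
8/m^2 < eps ⇔ m^2 > 8/eps ⇔ m > (8/eps)^{1/2}.
Take N_0 = (8/eps)^{1/2}. Then m > N_0 implies 8/m^2 < eps.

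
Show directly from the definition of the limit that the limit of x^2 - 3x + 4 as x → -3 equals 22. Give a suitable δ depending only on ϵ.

Let ϵ > 0. We want δ > 0 such that 0 < |x + 3| < δ implies |(x^2 - 3x + 4) − 22| < ϵ.
(x^2 - 3x + 4) − 22 = x^2 - 3x - 18 = (x + 3)(x - 6).
So |(x^2 - 3x + 4) − 22| = |x + 3|·|x - 6|.
Assume first that |x + 3| < 1, so |x| < 4. Then |x - 6| ≤ 4 + 6 = 10.
Hence |(x^2 - 3x + 4) − 22| ≤ 10|x + 3| < ϵ provided |x + 3| < ϵ/10.
Choosing δ = min(1, ϵ/10) ensures both conditions, hence |(x^2 - 3x + 4) − 22| < ϵ.

δ = min(1, ϵ/10)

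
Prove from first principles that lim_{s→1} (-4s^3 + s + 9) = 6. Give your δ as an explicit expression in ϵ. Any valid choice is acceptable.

δ = min(1, ϵ/27)

Fix ϵ > 0. We want δ > 0 such that 0 < |s − 1| < δ implies |(-4s^3 + s + 9) − 6| < ϵ.
(-4s^3 + s + 9) − 6 = -4s^3 + s + 3 = (s − 1)(-4s^2 - 4s - 3).
So |(-4s^3 + s + 9) − 6| = |s − 1|·|-4s^2 - 4s - 3|.
Require δ ≤ 1. Then |s − 1| < 1 gives |s| < 2, and by the triangle inequality |-4s^2 - 4s - 3| ≤ 4·2^2 + 4·2 + 3 = 27.
Hence |(-4s^3 + s + 9) − 6| ≤ 27|s − 1| < ϵ provided |s − 1| < ϵ/27.
Choosing δ = min(1, ϵ/27) ensures both conditions, hence |(-4s^3 + s + 9) − 6| < ϵ.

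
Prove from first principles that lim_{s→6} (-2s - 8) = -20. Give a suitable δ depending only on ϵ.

δ = ϵ/2

Fix ϵ > 0. We need δ > 0 so that 0 < |s − 6| < δ implies |(-2s - 8) + 20| < ϵ.
|(-2s - 8) + 20| = |-2s + 12| = 2|s − 6|.
So 2|s − 6| < ϵ exactly when |s − 6| < ϵ/2.
Choosing δ = ϵ/2 gives |(-2s - 8) + 20| = 2|s − 6| < ϵ whenever |s − 6| < δ.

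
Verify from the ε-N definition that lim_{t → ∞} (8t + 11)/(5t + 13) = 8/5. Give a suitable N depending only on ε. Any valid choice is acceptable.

Let ε > 0 be given. We seek N > 0 such that t > N implies |(8t + 11)/(5t + 13) − (8/5)| < ε.
(8t + 11)/(5t + 13) − (8/5) = (5(8t + 11) − 8(5t + 13)) / (5(5t + 13)) = -49/(5(5t + 13)).
For t > 0 we have 5t + 13 > 5t, so |(8t + 11)/(5t + 13) − (8/5)| = 49/(5(5t + 13)) < 49/(5·5t) = (49/25)/t.
Thus |(8t + 11)/(5t + 13) − (8/5)| < ε whenever t > (49/25)/ε.
Take N = (49/25)/ε. If t > N then |(8t + 11)/(5t + 13) − (8/5)| < (49/25)/t < ε.

N = (49/25)/ε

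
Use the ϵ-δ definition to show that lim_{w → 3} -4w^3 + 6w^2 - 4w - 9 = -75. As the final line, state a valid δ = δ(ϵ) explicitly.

δ = min(1, ϵ/110)

Let ϵ > 0 be given. We want δ > 0 such that 0 < |w − 3| < δ implies |(-4w^3 + 6w^2 - 4w - 9) + 75| < ϵ.
(-4w^3 + 6w^2 - 4w - 9) + 75 = -4w^3 + 6w^2 - 4w + 66 = (w − 3)(-4w^2 - 6w - 22).
So |(-4w^3 + 6w^2 - 4w - 9) + 75| = |w − 3|·|-4w^2 - 6w - 22|.
Require δ ≤ 1. Then |w − 3| < 1 gives |w| < 4, and by the triangle inequality |-4w^2 - 6w - 22| ≤ 4·4^2 + 6·4 + 22 = 110.
Hence |(-4w^3 + 6w^2 - 4w - 9) + 75| ≤ 110|w − 3| < ϵ provided |w − 3| < ϵ/110.
Take δ = min(1, ϵ/110). Then 0 < |w − 3| < δ gives both |w − 3| < 1 and |w − 3| < ϵ/110, so |(-4w^3 + 6w^2 - 4w - 9) + 75| < ϵ.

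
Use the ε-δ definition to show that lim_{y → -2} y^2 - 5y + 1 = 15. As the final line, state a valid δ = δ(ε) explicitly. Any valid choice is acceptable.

δ = min(2, ε/11)

Suppose ε > 0. We want δ > 0 such that 0 < |y + 2| < δ implies |(y^2 - 5y + 1) − 15| < ε.
(y^2 - 5y + 1) − 15 = y^2 - 5y - 14 = (y + 2)(y - 7).
So |(y^2 - 5y + 1) − 15| = |y + 2|·|y - 7|.
Require δ ≤ 2. Then |y + 2| < 2 gives |y| < 4, and by the triangle inequality |y - 7| ≤ 4 + 7 = 11.
Hence |(y^2 - 5y + 1) − 15| ≤ 11|y + 2| < ε provided |y + 2| < ε/11.
Choosing δ = min(2, ε/11) ensures both conditions, hence |(y^2 - 5y + 1) − 15| < ε.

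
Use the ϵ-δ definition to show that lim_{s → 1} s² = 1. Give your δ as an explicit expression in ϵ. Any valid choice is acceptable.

Fix ϵ > 0. We seek δ > 0 with 0 < |s − 1| < δ ⇒ |s² − 1| < ϵ.
Factor: s² − 1 = (s − 1)(s + 1), so |s² − 1| = |s − 1|·|s + 1|.
Restrict δ ≤ 2. Then |s − 1| < 2 gives |s| < 3, so by the triangle inequality |s + 1| ≤ 3 + 1 = 4.
Hence |s² − 1| ≤ 4|s − 1|, which is < ϵ once |s − 1| < ϵ/4.
Take δ = min(2, ϵ/4). If 0 < |s − 1| < δ then both bounds hold and |s² − 1| ≤ 4|s − 1| < 4·(ϵ/4) = ϵ.

δ = min(2, ϵ/4)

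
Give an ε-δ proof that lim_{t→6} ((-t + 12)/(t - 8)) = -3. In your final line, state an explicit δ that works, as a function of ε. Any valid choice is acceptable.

δ = min(1, (1/2)ε)

Fix ε > 0. We want δ > 0 with 0 < |t − 6| < δ ⇒ |(-t + 12)/(t - 8) + 3| < ε.
Combining over a common denominator, (-t + 12)/(t - 8) + 3 = [(-t + 12)·(-2) − 6·(t - 8)] / [(-2)·(t - 8)] = -4(t − 6) / ((-2)(t - 8)).
So |(-t + 12)/(t - 8) + 3| = 4|t − 6| / (2·|t − 8|).
Restrict δ ≤ 1. Then |t − 6| < 1 gives |t − 8| = |(t − 6) + (-2)| ≥ 2 − 1 = 1.
Hence |(-t + 12)/(t - 8) + 3| < 4|t − 6|/(2·1) = 2|t − 6|, which is < ε once |t − 6| < (1/2)ε.
Take δ = min(1, (1/2)ε). Then 0 < |t − 6| < δ forces both bounds, so |(-t + 12)/(t - 8) + 3| < ε.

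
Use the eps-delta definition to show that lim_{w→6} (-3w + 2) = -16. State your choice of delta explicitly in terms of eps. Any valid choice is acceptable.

delta = eps/3

Suppose eps > 0. We need delta > 0 so that 0 < |w − 6| < delta implies |(-3w + 2) + 16| < eps.
Since (-3w + 2) + 16 = -3(w − 6), we have |(-3w + 2) + 16| = 3|w − 6|.
Thus it suffices that |w − 6| < eps/3.
Take delta = eps/3. If 0 < |w − 6| < delta then |(-3w + 2) + 16| = 3|w − 6| < 3·(eps/3) = eps.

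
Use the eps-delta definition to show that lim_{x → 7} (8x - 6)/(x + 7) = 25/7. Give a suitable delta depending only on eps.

Let eps > 0 be given. We want delta > 0 with 0 < |x − 7| < delta ⇒ |(8x - 6)/(x + 7) − (25/7)| < eps.
Combining over a common denominator, (8x - 6)/(x + 7) − (25/7) = [(8x - 6)·14 − 50·(x + 7)] / [14·(x + 7)] = 62(x − 7) / (14(x + 7)).
So |(8x - 6)/(x + 7) − (25/7)| = 62|x − 7| / (14·|x + 7|).
Restrict delta ≤ 7. Then |x − 7| < 7 gives |x + 7| = |(x − 7) + 14| ≥ 14 − 7 = 7.
Hence |(8x - 6)/(x + 7) − (25/7)| < 62|x − 7|/(14·7) = (31/49)|x − 7|, which is < eps once |x − 7| < (49/31)eps.
Take delta = min(7, (49/31)eps). Then 0 < |x − 7| < delta forces both bounds, so |(8x - 6)/(x + 7) − (25/7)| < eps.

delta = min(7, (49/31)eps)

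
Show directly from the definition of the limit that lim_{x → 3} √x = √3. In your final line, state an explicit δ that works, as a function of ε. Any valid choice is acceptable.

δ = min(3, √3·ε)

Fix ε > 0. We want δ > 0 such that 0 < |x − 3| < δ implies |√x − √3| < ε.
Rationalise: √x − √3 = (x − 3)/(√x + √3), so |√x − √3| = |x − 3|/(√x + √3).
Restrict δ ≤ 3 so that |x − 3| < 3 forces x > 0, and then √x + √3 > √3.
Hence |√x − √3| < |x − 3|/√3, which is < ε once |x − 3| < √3·ε.
Take δ = min(3, √3·ε). If 0 < |x − 3| < δ then x > 0 and |√x − √3| < |x − 3|/√3 < ε.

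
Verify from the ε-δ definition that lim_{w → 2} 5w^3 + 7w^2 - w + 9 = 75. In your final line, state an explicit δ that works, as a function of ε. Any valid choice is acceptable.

δ = min(1, ε/129)

Fix ε > 0. We want δ > 0 such that 0 < |w − 2| < δ implies |(5w^3 + 7w^2 - w + 9) − 75| < ε.
(5w^3 + 7w^2 - w + 9) − 75 = 5w^3 + 7w^2 - w - 66 = (w − 2)(5w^2 + 17w + 33).
So |(5w^3 + 7w^2 - w + 9) − 75| = |w − 2|·|5w^2 + 17w + 33|.
Require δ ≤ 1. Then |w − 2| < 1 gives |w| < 3, and by the triangle inequality |5w^2 + 17w + 33| ≤ 5·3^2 + 17·3 + 33 = 129.
Hence |(5w^3 + 7w^2 - w + 9) − 75| ≤ 129|w − 2| < ε provided |w − 2| < ε/129.
Take δ = min(1, ε/129). Then 0 < |w − 2| < δ gives both |w − 2| < 1 and |w − 2| < ε/129, so |(5w^3 + 7w^2 - w + 9) − 75| < ε.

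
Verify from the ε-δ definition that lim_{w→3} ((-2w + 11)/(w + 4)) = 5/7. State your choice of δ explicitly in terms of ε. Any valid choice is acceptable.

δ = min(7/2, (49/38)ε)

Let ε > 0 be given. We want δ > 0 with 0 < |w − 3| < δ ⇒ |(-2w + 11)/(w + 4) − (5/7)| < ε.
Combining over a common denominator, (-2w + 11)/(w + 4) − (5/7) = [(-2w + 11)·7 − 5·(w + 4)] / [7·(w + 4)] = -19(w − 3) / (7(w + 4)).
So |(-2w + 11)/(w + 4) − (5/7)| = 19|w − 3| / (7·|w + 4|).
Restrict δ ≤ 7/2. Then |w − 3| < 7/2 gives |w + 4| = |(w − 3) + 7| ≥ 7 − 7/2 = 7/2.
Hence |(-2w + 11)/(w + 4) − (5/7)| < 19|w − 3|/(7·(7/2)) = (38/49)|w − 3|, which is < ε once |w − 3| < (49/38)ε.
Take δ = min(7/2, (49/38)ε). Then 0 < |w − 3| < δ forces both bounds, so |(-2w + 11)/(w + 4) − (5/7)| < ε.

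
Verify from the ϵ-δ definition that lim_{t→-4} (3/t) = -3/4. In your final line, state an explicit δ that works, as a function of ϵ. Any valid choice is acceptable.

Suppose ϵ > 0. We seek δ > 0 such that 0 < |t + 4| < δ implies |3/t + 3/4| < ϵ.
|3/t + 3/4| = 3·|-4 − t|/(4·|t|) = 3|t + 4|/(4|t|).
Restrict δ ≤ 2. Then |t + 4| < 2 gives |t| > 2, so 4|t| > 8.
Then |3/t + 3/4| < 3|t + 4|/8, which is < ϵ when |t + 4| < (8/3)ϵ.
Take δ = min(2, (8/3)ϵ). Then 0 < |t + 4| < δ gives both |t + 4| < 2 and |t + 4| < (8/3)ϵ, so |3/t + 3/4| < ϵ.

δ = min(2, (8/3)ϵ)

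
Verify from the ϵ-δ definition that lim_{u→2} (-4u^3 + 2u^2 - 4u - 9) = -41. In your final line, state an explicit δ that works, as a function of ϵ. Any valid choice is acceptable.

Fix ϵ > 0. We want δ > 0 such that 0 < |u − 2| < δ implies |(-4u^3 + 2u^2 - 4u - 9) + 41| < ϵ.
(-4u^3 + 2u^2 - 4u - 9) + 41 = -4u^3 + 2u^2 - 4u + 32 = (u − 2)(-4u^2 - 6u - 16).
So |(-4u^3 + 2u^2 - 4u - 9) + 41| = |u − 2|·|-4u^2 - 6u - 16|.
Require δ ≤ 1. Then |u − 2| < 1 gives |u| < 3, and by the triangle inequality |-4u^2 - 6u - 16| ≤ 4·3^2 + 6·3 + 16 = 70.
Hence |(-4u^3 + 2u^2 - 4u - 9) + 41| ≤ 70|u − 2| < ϵ provided |u − 2| < ϵ/70.
Take δ = min(1, ϵ/70). Then 0 < |u − 2| < δ gives both |u − 2| < 1 and |u − 2| < ϵ/70, so |(-4u^3 + 2u^2 - 4u - 9) + 41| < ϵ.

δ = min(1, ϵ/70)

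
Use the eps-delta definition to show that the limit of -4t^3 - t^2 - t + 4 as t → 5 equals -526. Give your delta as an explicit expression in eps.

Let eps > 0. We want delta > 0 such that 0 < |t − 5| < delta implies |(-4t^3 - t^2 - t + 4) + 526| < eps.
(-4t^3 - t^2 - t + 4) + 526 = -4t^3 - t^2 - t + 530 = (t − 5)(-4t^2 - 21t - 106).
So |(-4t^3 - t^2 - t + 4) + 526| = |t − 5|·|-4t^2 - 21t - 106|.
Require delta ≤ 1. Then |t − 5| < 1 gives |t| < 6, and by the triangle inequality |-4t^2 - 21t - 106| ≤ 4·6^2 + 21·6 + 106 = 376.
Hence |(-4t^3 - t^2 - t + 4) + 526| ≤ 376|t − 5| < eps provided |t − 5| < eps/376.
Choosing delta = min(1, eps/376) ensures both conditions, hence |(-4t^3 - t^2 - t + 4) + 526| < eps.

delta = min(1, eps/376)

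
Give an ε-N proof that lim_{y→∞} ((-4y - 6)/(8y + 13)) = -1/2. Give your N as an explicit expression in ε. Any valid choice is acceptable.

Suppose ε > 0. We seek N > 0 such that y > N implies |(-4y - 6)/(8y + 13) + 1/2| < ε.
(-4y - 6)/(8y + 13) + 1/2 = (8(-4y - 6) − (-4)(8y + 13)) / (8(8y + 13)) = 4/(8(8y + 13)).
For y > 0 we have 8y + 13 > 8y, so |(-4y - 6)/(8y + 13) + 1/2| = 4/(8(8y + 13)) < 4/(8·8y) = (1/16)/y.
Thus |(-4y - 6)/(8y + 13) + 1/2| < ε whenever y > (1/16)/ε.
Take N = (1/16)/ε. If y > N then |(-4y - 6)/(8y + 13) + 1/2| < (1/16)/y < ε.

N = (1/16)/ε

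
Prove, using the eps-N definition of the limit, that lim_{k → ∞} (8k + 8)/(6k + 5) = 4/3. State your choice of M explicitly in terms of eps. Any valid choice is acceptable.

M = (2/9)/eps

Fix eps > 0. For k ≥ 1, |(8k + 8)/(6k + 5) − (4/3)| = |8|/(6(6k + 5)) = 8/(6(6k + 5)).
Since 6k + 5 ≥ 6k for k ≥ 1, this is ≤ 8/(6·6k) = (2/9)/k.
So |(8k + 8)/(6k + 5) − (4/3)| < eps whenever k > (2/9)/eps.
Take M = (2/9)/eps. If k > M then |(8k + 8)/(6k + 5) − (4/3)| ≤ (2/9)/k < eps.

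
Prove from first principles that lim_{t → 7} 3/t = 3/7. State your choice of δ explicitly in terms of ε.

Suppose ε > 0. We seek δ > 0 such that 0 < |t − 7| < δ implies |3/t − (3/7)| < ε.
|3/t − (3/7)| = 3·|7 − t|/(7·|t|) = 3|t − 7|/(7|t|).
Require δ ≤ 7/2 so that |t| > 7 − 7/2 = 7/2, hence 7|t| > 49/2.
Then |3/t − (3/7)| < 3|t − 7|/(49/2), which is < ε when |t − 7| < (49/6)ε.
Take δ = min(7/2, (49/6)ε). Then 0 < |t − 7| < δ gives both |t − 7| < 7/2 and |t − 7| < (49/6)ε, so |3/t − (3/7)| < ε.

δ = min(7/2, (49/6)ε)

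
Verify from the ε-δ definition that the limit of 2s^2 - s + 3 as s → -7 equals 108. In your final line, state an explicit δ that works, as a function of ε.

Let ε > 0. We want δ > 0 such that 0 < |s + 7| < δ implies |(2s^2 - s + 3) − 108| < ε.
(2s^2 - s + 3) − 108 = 2s^2 - s - 105 = (s + 7)(2s - 15).
So |(2s^2 - s + 3) − 108| = |s + 7|·|2s - 15|.
Require δ ≤ 2. Then |s + 7| < 2 gives |s| < 9, and by the triangle inequality |2s - 15| ≤ 2·9 + 15 = 33.
Hence |(2s^2 - s + 3) − 108| ≤ 33|s + 7| < ε provided |s + 7| < ε/33.
Take δ = min(2, ε/33). Then 0 < |s + 7| < δ gives both |s + 7| < 2 and |s + 7| < ε/33, so |(2s^2 - s + 3) − 108| < ε.

δ = min(2, ε/33)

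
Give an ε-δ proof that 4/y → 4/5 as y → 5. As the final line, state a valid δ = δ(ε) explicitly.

Let ε > 0 be given. We seek δ > 0 such that 0 < |y − 5| < δ implies |4/y − (4/5)| < ε.
|4/y − (4/5)| = 4·|5 − y|/(5·|y|) = 4|y − 5|/(5|y|).
Restrict δ ≤ 5/2. Then |y − 5| < 5/2 gives |y| > 5/2, so 5|y| > 25/2.
Then |4/y − (4/5)| < 4|y − 5|/(25/2), which is < ε when |y − 5| < (25/8)ε.
Take δ = min(5/2, (25/8)ε). Then 0 < |y − 5| < δ gives both |y − 5| < 5/2 and |y − 5| < (25/8)ε, so |4/y − (4/5)| < ε.

δ = min(5/2, (25/8)ε)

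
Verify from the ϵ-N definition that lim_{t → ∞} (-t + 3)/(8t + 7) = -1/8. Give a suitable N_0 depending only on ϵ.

N_0 = (31/64)/ϵ

Fix ϵ > 0. We seek N_0 > 0 such that t > N_0 implies |(-t + 3)/(8t + 7) + 1/8| < ϵ.
(-t + 3)/(8t + 7) + 1/8 = (8(-t + 3) − (-1)(8t + 7)) / (8(8t + 7)) = 31/(8(8t + 7)).
For t > 0 we have 8t + 7 > 8t, so |(-t + 3)/(8t + 7) + 1/8| = 31/(8(8t + 7)) < 31/(8·8t) = (31/64)/t.
Thus |(-t + 3)/(8t + 7) + 1/8| < ϵ whenever t > (31/64)/ϵ.
Take N_0 = (31/64)/ϵ. If t > N_0 then |(-t + 3)/(8t + 7) + 1/8| < (31/64)/t < ϵ.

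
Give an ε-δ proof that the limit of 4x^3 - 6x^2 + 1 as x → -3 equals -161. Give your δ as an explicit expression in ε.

δ = min(1, ε/190)

Let ε > 0 be given. We want δ > 0 such that 0 < |x + 3| < δ implies |(4x^3 - 6x^2 + 1) + 161| < ε.
(4x^3 - 6x^2 + 1) + 161 = 4x^3 - 6x^2 + 162 = (x + 3)(4x^2 - 18x + 54).
So |(4x^3 - 6x^2 + 1) + 161| = |x + 3|·|4x^2 - 18x + 54|.
Assume first that |x + 3| < 1, so |x| < 4. Then |4x^2 - 18x + 54| ≤ 4·4^2 + 18·4 + 54 = 190.
Hence |(4x^3 - 6x^2 + 1) + 161| ≤ 190|x + 3| < ε provided |x + 3| < ε/190.
Choosing δ = min(1, ε/190) ensures both conditions, hence |(4x^3 - 6x^2 + 1) + 161| < ε.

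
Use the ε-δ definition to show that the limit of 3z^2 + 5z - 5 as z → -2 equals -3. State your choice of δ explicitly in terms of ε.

Let ε > 0. We want δ > 0 such that 0 < |z + 2| < δ implies |(3z^2 + 5z - 5) + 3| < ε.
(3z^2 + 5z - 5) + 3 = 3z^2 + 5z - 2 = (z + 2)(3z - 1).
So |(3z^2 + 5z - 5) + 3| = |z + 2|·|3z - 1|.
Require δ ≤ 2. Then |z + 2| < 2 gives |z| < 4, and by the triangle inequality |3z - 1| ≤ 3·4 + 1 = 13.
Hence |(3z^2 + 5z - 5) + 3| ≤ 13|z + 2| < ε provided |z + 2| < ε/13.
Take δ = min(2, ε/13). Then 0 < |z + 2| < δ gives both |z + 2| < 2 and |z + 2| < ε/13, so |(3z^2 + 5z - 5) + 3| < ε.

δ = min(2, ε/13)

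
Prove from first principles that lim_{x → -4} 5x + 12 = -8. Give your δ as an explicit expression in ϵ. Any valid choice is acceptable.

Fix ϵ > 0. We need δ > 0 so that 0 < |x + 4| < δ implies |(5x + 12) + 8| < ϵ.
Since (5x + 12) + 8 = 5(x + 4), we have |(5x + 12) + 8| = 5|x + 4|.
Thus it suffices that |x + 4| < ϵ/5.
Take δ = ϵ/5. If 0 < |x + 4| < δ then |(5x + 12) + 8| = 5|x + 4| < 5·(ϵ/5) = ϵ.

δ = ϵ/5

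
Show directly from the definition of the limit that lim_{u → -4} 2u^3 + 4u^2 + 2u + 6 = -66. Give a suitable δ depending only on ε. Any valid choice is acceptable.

δ = min(1, ε/88)

Let ε > 0. We want δ > 0 such that 0 < |u + 4| < δ implies |(2u^3 + 4u^2 + 2u + 6) + 66| < ε.
(2u^3 + 4u^2 + 2u + 6) + 66 = 2u^3 + 4u^2 + 2u + 72 = (u + 4)(2u^2 - 4u + 18).
So |(2u^3 + 4u^2 + 2u + 6) + 66| = |u + 4|·|2u^2 - 4u + 18|.
Require δ ≤ 1. Then |u + 4| < 1 gives |u| < 5, and by the triangle inequality |2u^2 - 4u + 18| ≤ 2·5^2 + 4·5 + 18 = 88.
Hence |(2u^3 + 4u^2 + 2u + 6) + 66| ≤ 88|u + 4| < ε provided |u + 4| < ε/88.
Choosing δ = min(1, ε/88) ensures both conditions, hence |(2u^3 + 4u^2 + 2u + 6) + 66| < ε.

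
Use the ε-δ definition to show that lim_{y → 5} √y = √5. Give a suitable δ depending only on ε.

δ = min(5, √5·ε)

Let ε > 0. We want δ > 0 such that 0 < |y − 5| < δ implies |√y − √5| < ε.
Multiplying by the conjugate, |√y − √5| = |y − 5|/(√y + √5).
Restrict δ ≤ 5 so that |y − 5| < 5 forces y > 0, and then √y + √5 > √5.
Hence |√y − √5| < |y − 5|/√5, which is < ε once |y − 5| < √5·ε.
Take δ = min(5, √5·ε). If 0 < |y − 5| < δ then y > 0 and |√y − √5| < |y − 5|/√5 < ε.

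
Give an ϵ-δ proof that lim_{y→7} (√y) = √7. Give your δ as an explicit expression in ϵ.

δ = min(7, √7·ϵ)

Suppose ϵ > 0. We want δ > 0 such that 0 < |y − 7| < δ implies |√y − √7| < ϵ.
Multiplying by the conjugate, |√y − √7| = |y − 7|/(√y + √7).
Restrict δ ≤ 7 so that |y − 7| < 7 forces y > 0, and then √y + √7 > √7.
Hence |√y − √7| < |y − 7|/√7, which is < ϵ once |y − 7| < √7·ϵ.
Take δ = min(7, √7·ϵ). If 0 < |y − 7| < δ then y > 0 and |√y − √7| < |y − 7|/√7 < ϵ.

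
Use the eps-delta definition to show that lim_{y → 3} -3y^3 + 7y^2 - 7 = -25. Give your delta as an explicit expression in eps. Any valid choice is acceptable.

Let eps > 0. We want delta > 0 such that 0 < |y − 3| < delta implies |(-3y^3 + 7y^2 - 7) + 25| < eps.
(-3y^3 + 7y^2 - 7) + 25 = -3y^3 + 7y^2 + 18 = (y − 3)(-3y^2 - 2y - 6).
So |(-3y^3 + 7y^2 - 7) + 25| = |y − 3|·|-3y^2 - 2y - 6|.
Assume first that |y − 3| < 1, so |y| < 4. Then |-3y^2 - 2y - 6| ≤ 3·4^2 + 2·4 + 6 = 62.
Hence |(-3y^3 + 7y^2 - 7) + 25| ≤ 62|y − 3| < eps provided |y − 3| < eps/62.
Take delta = min(1, eps/62). Then 0 < |y − 3| < delta gives both |y − 3| < 1 and |y − 3| < eps/62, so |(-3y^3 + 7y^2 - 7) + 25| < eps.

delta = min(1, eps/62)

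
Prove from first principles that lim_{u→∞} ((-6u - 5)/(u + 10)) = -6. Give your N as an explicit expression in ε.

N = 55/ε

Let ε > 0 be given. We seek N > 0 such that u > N implies |(-6u - 5)/(u + 10) + 6| < ε.
(-6u - 5)/(u + 10) + 6 = ((-6u - 5) − (-6)(u + 10)) / ((u + 10)) = 55/((u + 10)).
For u > 0 we have u + 10 > u, so |(-6u - 5)/(u + 10) + 6| = 55/((u + 10)) < 55/(u) = 55/u.
Thus |(-6u - 5)/(u + 10) + 6| < ε whenever u > 55/ε.
Take N = 55/ε. If u > N then |(-6u - 5)/(u + 10) + 6| < 55/u < ε.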